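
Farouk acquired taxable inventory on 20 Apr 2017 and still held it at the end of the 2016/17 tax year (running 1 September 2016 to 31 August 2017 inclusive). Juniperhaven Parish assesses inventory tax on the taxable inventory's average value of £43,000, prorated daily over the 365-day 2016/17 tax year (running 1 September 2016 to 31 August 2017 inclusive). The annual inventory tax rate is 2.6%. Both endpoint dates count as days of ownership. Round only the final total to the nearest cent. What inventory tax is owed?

£410.44

Days held (20 Apr – 31 Aug 2017): 134 out of 365
Tax = £43,000 × 2.6% × 134/365 = £410.4438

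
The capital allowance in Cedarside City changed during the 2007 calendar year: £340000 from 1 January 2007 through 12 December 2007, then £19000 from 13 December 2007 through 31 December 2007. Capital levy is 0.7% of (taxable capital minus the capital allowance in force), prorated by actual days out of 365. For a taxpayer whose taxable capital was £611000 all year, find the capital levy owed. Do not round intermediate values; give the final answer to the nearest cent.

£2013.97

1 January – 12 December 2007: 346 days, exemption £340000 → (£611000 − £340000) × 0.7% × 346/365 = £1798.2521
13 December – 31 December 2007: 19 days, exemption £19000 → (£611000 − £19000) × 0.7% × 19/365 = £215.7151
Total = £2013.9671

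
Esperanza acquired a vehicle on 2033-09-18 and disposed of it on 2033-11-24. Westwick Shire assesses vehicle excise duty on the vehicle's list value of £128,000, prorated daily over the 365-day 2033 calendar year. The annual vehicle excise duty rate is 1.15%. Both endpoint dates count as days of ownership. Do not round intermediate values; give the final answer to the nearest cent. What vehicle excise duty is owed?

£274.24

Days held (2033-09-18 to 2033-11-24): 68 out of 365
Tax = £128,000 × 1.15% × 68/365 = £274.2356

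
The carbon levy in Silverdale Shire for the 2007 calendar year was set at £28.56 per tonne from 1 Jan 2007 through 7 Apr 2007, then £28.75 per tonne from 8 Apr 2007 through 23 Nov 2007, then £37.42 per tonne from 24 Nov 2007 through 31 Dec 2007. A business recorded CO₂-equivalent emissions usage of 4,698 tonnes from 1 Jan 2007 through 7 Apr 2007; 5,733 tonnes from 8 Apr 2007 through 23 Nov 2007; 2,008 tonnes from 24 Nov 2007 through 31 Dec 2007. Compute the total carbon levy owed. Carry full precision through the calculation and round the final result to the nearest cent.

£374,137.99

1 Jan – 7 Apr 2007: 4,698 tonnes at £28.56/tonne → £134,174.88
8 Apr – 23 Nov 2007: 5,733 tonnes at £28.75/tonne → £164,823.75
24 Nov – 31 Dec 2007: 2,008 tonnes at £37.42/tonne → £75,139.36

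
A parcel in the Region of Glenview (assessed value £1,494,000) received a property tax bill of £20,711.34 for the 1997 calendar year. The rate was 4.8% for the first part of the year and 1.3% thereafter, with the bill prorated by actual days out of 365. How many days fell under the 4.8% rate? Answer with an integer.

Let d = days at the first rate; then 365 − d days at the second rate.
£1,494,000 × [4.8%·d + 1.3%·(365−d)] / 365 = £20,711.34
Solving gives d = 9, so the new rate took effect on 10 January 1997.

9 days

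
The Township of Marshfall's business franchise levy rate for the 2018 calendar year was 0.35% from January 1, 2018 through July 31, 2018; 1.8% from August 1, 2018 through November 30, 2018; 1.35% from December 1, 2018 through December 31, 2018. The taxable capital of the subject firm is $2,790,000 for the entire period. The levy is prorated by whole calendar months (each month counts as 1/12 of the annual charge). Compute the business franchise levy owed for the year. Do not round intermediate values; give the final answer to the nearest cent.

$25,575.00

January 1 – July 31, 2018: 7 months at 0.35% → $2,790,000 × 0.35% × 7/12 = $5,696.2500
August 1 – November 30, 2018: 4 months at 1.8% → $2,790,000 × 1.8% × 4/12 = $16,740.0000
December 1 – December 31, 2018: 1 month at 1.35% → $2,790,000 × 1.35% × 1/12 = $3,138.7500
Total = $25,575.0000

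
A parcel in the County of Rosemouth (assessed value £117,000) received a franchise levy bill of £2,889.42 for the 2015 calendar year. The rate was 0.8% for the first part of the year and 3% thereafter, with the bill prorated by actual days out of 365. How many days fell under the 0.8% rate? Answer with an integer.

88 days

Let d = days at the first rate; then 365 − d days at the second rate.
£117,000 × [0.8%·d + 3%·(365−d)] / 365 = £2,889.42
Solving gives d = 88, so the new rate took effect on 30 Mar 2015.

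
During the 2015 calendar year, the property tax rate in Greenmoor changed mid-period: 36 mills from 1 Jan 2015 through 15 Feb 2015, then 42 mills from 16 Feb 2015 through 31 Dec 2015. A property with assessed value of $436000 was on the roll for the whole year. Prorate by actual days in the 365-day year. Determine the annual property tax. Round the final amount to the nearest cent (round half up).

1 Jan – 15 Feb 2015: 46 days at 36 mills → $436000 × 3.6% × 46/365 = $1978.1260
16 Feb – 31 Dec 2015: 319 days at 42 mills → $436000 × 4.2% × 319/365 = $16004.1863
Total = $17982.3123

$17982.31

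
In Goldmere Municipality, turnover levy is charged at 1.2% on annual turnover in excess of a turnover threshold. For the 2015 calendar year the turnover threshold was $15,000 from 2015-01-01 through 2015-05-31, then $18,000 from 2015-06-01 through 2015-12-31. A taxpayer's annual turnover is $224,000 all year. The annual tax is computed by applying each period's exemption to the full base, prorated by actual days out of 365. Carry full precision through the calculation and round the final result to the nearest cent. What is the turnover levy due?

2015-01-01 to 2015-05-31: 151 days, exemption $15,000 → ($224,000 − $15,000) × 1.2% × 151/365 = $1,037.5562
2015-06-01 to 2015-12-31: 214 days, exemption $18,000 → ($224,000 − $18,000) × 1.2% × 214/365 = $1,449.3370
Total = $2,486.8932

$2,486.89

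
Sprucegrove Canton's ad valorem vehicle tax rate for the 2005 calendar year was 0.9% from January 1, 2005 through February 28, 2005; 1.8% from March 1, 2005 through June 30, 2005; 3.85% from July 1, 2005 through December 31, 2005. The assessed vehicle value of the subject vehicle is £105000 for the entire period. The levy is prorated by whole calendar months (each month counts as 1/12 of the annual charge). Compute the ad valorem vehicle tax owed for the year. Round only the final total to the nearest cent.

£2808.75

January 1 – February 28, 2005: 2 months at 0.9% → £105000 × 0.9% × 2/12 = £157.5000
March 1 – June 30, 2005: 4 months at 1.8% → £105000 × 1.8% × 4/12 = £630.0000
July 1 – December 31, 2005: 6 months at 3.85% → £105000 × 3.85% × 6/12 = £2021.2500
Total = £2808.7500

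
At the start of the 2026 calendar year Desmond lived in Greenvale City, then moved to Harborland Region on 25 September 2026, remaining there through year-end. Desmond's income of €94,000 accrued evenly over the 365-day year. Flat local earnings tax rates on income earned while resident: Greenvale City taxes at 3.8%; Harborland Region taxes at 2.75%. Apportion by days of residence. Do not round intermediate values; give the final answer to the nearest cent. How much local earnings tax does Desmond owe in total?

€3,307.00

Greenvale City, 1 January – 24 September 2026: 267 days → €94,000 × 3.8% × 267/365 = €2,612.9425
Harborland Region, 25 September – 31 December 2026: 98 days → €94,000 × 2.75% × 98/365 = €694.0548
Total = €3,306.9973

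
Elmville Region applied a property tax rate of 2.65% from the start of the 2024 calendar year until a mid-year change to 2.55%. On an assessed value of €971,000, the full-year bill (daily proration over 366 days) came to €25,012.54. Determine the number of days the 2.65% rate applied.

95 days

Let d = days at the first rate; then 366 − d days at the second rate.
€971,000 × [2.65%·d + 2.55%·(366−d)] / 366 = €25,012.54
Solving gives d = 95, so the new rate took effect on 5 Apr 2024.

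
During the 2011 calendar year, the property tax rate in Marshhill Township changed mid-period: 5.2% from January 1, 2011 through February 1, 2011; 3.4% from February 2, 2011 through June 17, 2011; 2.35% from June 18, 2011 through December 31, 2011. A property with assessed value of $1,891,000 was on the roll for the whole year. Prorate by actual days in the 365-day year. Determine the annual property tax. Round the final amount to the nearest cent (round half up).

$56,561.62

January 1 – February 1, 2011: 32 days at 5.2% → $1,891,000 × 5.2% × 32/365 = $8,620.8877
February 2 – June 17, 2011: 136 days at 3.4% → $1,891,000 × 3.4% × 136/365 = $23,956.1205
June 18 – December 31, 2011: 197 days at 2.35% → $1,891,000 × 2.35% × 197/365 = $23,984.6151
Total = $56,561.6233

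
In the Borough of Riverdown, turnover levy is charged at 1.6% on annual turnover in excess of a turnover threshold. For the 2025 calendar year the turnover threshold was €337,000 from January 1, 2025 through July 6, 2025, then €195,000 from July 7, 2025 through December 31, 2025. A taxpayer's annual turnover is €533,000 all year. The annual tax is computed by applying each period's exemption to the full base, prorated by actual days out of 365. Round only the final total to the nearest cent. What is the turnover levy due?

January 1 – July 6, 2025: 187 days, exemption €337,000 → (€533,000 − €337,000) × 1.6% × 187/365 = €1,606.6630
July 7 – December 31, 2025: 178 days, exemption €195,000 → (€533,000 − €195,000) × 1.6% × 178/365 = €2,637.3260
Total = €4,243.9890

€4,243.99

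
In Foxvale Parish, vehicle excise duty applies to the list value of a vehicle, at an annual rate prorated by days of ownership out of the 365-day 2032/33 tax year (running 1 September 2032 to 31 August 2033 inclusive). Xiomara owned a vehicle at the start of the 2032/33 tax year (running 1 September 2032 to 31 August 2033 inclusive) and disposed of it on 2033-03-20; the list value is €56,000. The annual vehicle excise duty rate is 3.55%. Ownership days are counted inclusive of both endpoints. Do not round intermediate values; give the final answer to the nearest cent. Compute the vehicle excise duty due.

Days held (2032-09-01 to 2033-03-20): 201 out of 365
Tax = €56,000 × 3.55% × 201/365 = €1,094.7616

€1,094.76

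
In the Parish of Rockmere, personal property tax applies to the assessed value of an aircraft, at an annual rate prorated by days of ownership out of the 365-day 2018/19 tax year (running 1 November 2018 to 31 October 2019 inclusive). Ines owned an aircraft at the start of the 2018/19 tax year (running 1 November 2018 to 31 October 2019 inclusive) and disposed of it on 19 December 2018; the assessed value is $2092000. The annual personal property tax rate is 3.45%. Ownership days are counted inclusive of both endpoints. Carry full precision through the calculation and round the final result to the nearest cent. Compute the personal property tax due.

Days held (1 November – 19 December 2018): 49 out of 365
Tax = $2092000 × 3.45% × 49/365 = $9689.1123

$9689.11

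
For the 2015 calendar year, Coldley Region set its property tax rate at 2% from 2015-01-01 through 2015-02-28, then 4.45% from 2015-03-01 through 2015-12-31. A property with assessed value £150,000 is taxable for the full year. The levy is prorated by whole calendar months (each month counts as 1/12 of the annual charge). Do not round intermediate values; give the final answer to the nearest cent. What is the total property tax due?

2015-01-01 to 2015-02-28: 2 months at 2% → £150,000 × 2% × 2/12 = £500.0000
2015-03-01 to 2015-12-31: 10 months at 4.45% → £150,000 × 4.45% × 10/12 = £5,562.5000
Total = £6,062.5000

£6,062.50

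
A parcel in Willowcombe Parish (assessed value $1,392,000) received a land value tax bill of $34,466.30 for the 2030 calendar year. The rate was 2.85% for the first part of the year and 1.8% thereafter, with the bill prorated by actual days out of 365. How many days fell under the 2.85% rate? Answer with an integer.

235 days

Let d = days at the first rate; then 365 − d days at the second rate.
$1,392,000 × [2.85%·d + 1.8%·(365−d)] / 365 = $34,466.30
Solving gives d = 235, so the new rate took effect on August 24, 2030.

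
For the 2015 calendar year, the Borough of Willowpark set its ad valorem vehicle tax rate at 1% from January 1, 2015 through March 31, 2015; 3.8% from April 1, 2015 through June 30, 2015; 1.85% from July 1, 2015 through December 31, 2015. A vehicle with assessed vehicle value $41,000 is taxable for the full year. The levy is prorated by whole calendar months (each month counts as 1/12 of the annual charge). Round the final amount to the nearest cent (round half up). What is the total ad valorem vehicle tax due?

$871.25

January 1 – March 31, 2015: 3 months at 1% → $41,000 × 1% × 3/12 = $102.5000
April 1 – June 30, 2015: 3 months at 3.8% → $41,000 × 3.8% × 3/12 = $389.5000
July 1 – December 31, 2015: 6 months at 1.85% → $41,000 × 1.85% × 6/12 = $379.2500
Total = $871.2500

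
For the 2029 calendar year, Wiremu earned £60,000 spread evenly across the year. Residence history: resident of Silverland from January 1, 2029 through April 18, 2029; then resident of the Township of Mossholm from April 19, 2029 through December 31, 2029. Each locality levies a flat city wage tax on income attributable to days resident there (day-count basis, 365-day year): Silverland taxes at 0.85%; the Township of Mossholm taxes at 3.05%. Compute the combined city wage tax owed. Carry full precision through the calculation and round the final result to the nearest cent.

£1,439.42

Silverland, January 1 – April 18, 2029: 108 days → £60,000 × 0.85% × 108/365 = £150.9041
The Township of Mossholm, April 19 – December 31, 2029: 257 days → £60,000 × 3.05% × 257/365 = £1,288.5205
Total = £1,439.4247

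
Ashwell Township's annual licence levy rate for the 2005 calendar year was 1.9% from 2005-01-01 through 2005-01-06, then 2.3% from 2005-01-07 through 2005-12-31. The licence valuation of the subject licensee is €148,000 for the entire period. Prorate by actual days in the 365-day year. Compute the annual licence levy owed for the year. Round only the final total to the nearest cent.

2005-01-01 to 2005-01-06: 6 days at 1.9% → €148,000 × 1.9% × 6/365 = €46.2247
2005-01-07 to 2005-12-31: 359 days at 2.3% → €148,000 × 2.3% × 359/365 = €3,348.0438
Total = €3,394.2685

€3,394.27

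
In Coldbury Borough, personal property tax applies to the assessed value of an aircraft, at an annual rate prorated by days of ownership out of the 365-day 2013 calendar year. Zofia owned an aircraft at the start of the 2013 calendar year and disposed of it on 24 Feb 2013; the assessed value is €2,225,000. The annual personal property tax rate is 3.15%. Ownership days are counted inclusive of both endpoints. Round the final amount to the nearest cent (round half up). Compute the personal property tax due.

€10,561.13

Days held (1 Jan – 24 Feb 2013): 55 out of 365
Tax = €2,225,000 × 3.15% × 55/365 = €10,561.1301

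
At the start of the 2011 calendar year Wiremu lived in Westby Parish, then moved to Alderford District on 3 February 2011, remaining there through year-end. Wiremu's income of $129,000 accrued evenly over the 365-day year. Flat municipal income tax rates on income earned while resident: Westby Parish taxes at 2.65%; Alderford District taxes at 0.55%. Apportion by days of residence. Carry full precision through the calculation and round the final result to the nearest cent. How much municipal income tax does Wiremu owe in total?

$954.42

Westby Parish, 1 January – 2 February 2011: 33 days → $129,000 × 2.65% × 33/365 = $309.0699
Alderford District, 3 February – 31 December 2011: 332 days → $129,000 × 0.55% × 332/365 = $645.3534
Total = $954.4233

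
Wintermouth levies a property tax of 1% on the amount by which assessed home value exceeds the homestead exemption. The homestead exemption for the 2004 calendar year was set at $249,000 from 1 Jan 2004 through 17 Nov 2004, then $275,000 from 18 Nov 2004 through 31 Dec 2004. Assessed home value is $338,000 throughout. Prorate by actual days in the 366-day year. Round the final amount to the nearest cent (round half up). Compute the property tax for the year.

1 Jan – 17 Nov 2004: 322 days, exemption $249,000 → ($338,000 − $249,000) × 1% × 322/366 = $783.0055
18 Nov – 31 Dec 2004: 44 days, exemption $275,000 → ($338,000 − $275,000) × 1% × 44/366 = $75.7377
Total = $858.7432

$858.74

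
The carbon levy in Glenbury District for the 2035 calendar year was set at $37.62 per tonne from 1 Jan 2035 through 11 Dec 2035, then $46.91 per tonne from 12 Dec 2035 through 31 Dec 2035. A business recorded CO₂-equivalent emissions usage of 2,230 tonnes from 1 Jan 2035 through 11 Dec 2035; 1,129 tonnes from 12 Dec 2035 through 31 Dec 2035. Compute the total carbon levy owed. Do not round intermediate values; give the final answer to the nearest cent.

1 Jan – 11 Dec 2035: 2,230 tonnes at $37.62/tonne → $83,892.60
12 Dec – 31 Dec 2035: 1,129 tonnes at $46.91/tonne → $52,961.39

$136,853.99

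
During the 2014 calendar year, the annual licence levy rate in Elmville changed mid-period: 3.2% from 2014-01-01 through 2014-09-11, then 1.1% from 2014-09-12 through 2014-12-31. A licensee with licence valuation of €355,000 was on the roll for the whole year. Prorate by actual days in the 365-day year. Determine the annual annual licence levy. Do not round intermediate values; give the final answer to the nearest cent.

€9,092.86

2014-01-01 to 2014-09-11: 254 days at 3.2% → €355,000 × 3.2% × 254/365 = €7,905.3151
2014-09-12 to 2014-12-31: 111 days at 1.1% → €355,000 × 1.1% × 111/365 = €1,187.5479
Total = €9,092.8630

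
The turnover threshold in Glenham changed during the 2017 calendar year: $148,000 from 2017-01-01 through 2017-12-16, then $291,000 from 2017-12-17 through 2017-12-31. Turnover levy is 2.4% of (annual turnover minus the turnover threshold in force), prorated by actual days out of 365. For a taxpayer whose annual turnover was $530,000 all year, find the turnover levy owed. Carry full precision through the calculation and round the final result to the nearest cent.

2017-01-01 to 2017-12-16: 350 days, exemption $148,000 → ($530,000 − $148,000) × 2.4% × 350/365 = $8,791.2329
2017-12-17 to 2017-12-31: 15 days, exemption $291,000 → ($530,000 − $291,000) × 2.4% × 15/365 = $235.7260
Total = $9,026.9589

$9,026.96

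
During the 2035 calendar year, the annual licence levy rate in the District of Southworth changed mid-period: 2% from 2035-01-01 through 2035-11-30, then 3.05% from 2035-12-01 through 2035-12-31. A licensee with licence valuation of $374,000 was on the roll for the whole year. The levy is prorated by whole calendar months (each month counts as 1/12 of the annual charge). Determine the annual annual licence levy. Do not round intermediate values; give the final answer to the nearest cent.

$7,807.25

2035-01-01 to 2035-11-30: 11 months at 2% → $374,000 × 2% × 11/12 = $6,856.6667
2035-12-01 to 2035-12-31: 1 month at 3.05% → $374,000 × 3.05% × 1/12 = $950.5833
Total = $7,807.2500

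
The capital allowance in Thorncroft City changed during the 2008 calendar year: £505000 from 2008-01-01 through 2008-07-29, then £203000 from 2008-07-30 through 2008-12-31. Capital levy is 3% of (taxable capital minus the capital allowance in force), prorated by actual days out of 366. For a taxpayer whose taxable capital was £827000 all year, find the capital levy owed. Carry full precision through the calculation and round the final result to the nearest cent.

2008-01-01 to 2008-07-29: 211 days, exemption £505000 → (£827000 − £505000) × 3% × 211/366 = £5569.0164
2008-07-30 to 2008-12-31: 155 days, exemption £203000 → (£827000 − £203000) × 3% × 155/366 = £7927.8689
Total = £13496.8852

£13496.89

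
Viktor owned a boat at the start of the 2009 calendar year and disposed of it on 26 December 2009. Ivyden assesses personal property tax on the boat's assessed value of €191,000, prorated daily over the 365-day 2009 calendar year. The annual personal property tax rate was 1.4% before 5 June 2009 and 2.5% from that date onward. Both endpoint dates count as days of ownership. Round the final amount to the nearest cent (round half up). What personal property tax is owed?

€3,817.38

1 January – 4 June 2009: 155 days at 1.4% → €191,000 × 1.4% × 155/365 = €1,135.5342
5 June – 26 December 2009: 205 days at 2.5% → €191,000 × 2.5% × 205/365 = €2,681.8493
Total = €3,817.3836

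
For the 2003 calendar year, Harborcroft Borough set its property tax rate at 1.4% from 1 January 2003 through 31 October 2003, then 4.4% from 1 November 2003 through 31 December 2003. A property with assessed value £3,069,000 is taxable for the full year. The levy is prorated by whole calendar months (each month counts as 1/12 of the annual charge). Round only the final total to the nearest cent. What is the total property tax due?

£58,311.00

1 January – 31 October 2003: 10 months at 1.4% → £3,069,000 × 1.4% × 10/12 = £35,805.0000
1 November – 31 December 2003: 2 months at 4.4% → £3,069,000 × 4.4% × 2/12 = £22,506.0000
Total = £58,311.0000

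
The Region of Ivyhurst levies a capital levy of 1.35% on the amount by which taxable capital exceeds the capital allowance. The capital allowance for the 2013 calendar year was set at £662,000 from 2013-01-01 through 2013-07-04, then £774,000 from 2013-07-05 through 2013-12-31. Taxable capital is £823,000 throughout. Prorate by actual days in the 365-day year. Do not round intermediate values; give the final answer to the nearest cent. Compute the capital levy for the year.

£1,427.86

2013-01-01 to 2013-07-04: 185 days, exemption £662,000 → (£823,000 − £662,000) × 1.35% × 185/365 = £1,101.6370
2013-07-05 to 2013-12-31: 180 days, exemption £774,000 → (£823,000 − £774,000) × 1.35% × 180/365 = £326.2192
Total = £1,427.8562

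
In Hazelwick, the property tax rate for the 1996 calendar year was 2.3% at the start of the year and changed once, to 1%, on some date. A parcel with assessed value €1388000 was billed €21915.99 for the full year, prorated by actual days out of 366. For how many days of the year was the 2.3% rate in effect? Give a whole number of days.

Let d = days at the first rate; then 366 − d days at the second rate.
€1388000 × [2.3%·d + 1%·(366−d)] / 366 = €21915.99
Solving gives d = 163, so the new rate took effect on 12 Jun 1996.

163 days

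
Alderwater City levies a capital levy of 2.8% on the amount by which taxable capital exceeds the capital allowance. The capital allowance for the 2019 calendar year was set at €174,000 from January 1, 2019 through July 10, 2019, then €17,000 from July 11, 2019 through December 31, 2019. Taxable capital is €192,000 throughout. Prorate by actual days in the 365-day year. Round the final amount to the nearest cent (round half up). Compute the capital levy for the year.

January 1 – July 10, 2019: 191 days, exemption €174,000 → (€192,000 − €174,000) × 2.8% × 191/365 = €263.7370
July 11 – December 31, 2019: 174 days, exemption €17,000 → (€192,000 − €17,000) × 2.8% × 174/365 = €2,335.8904
Total = €2,599.6274

€2,599.63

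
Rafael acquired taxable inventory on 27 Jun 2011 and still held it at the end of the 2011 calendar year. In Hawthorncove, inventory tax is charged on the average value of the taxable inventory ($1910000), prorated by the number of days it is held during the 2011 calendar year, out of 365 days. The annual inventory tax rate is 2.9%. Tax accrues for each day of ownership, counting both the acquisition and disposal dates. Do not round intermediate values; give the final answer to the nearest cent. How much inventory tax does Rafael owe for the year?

Days held (27 Jun – 31 Dec 2011): 188 out of 365
Tax = $1910000 × 2.9% × 188/365 = $28529.6438

$28529.64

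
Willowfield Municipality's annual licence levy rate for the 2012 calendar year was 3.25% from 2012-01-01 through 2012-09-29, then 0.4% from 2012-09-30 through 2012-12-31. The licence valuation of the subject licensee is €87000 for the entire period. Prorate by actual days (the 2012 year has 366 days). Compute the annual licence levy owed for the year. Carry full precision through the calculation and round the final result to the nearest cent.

€2197.46

2012-01-01 to 2012-09-29: 273 days at 3.25% → €87000 × 3.25% × 273/366 = €2109.0369
2012-09-30 to 2012-12-31: 93 days at 0.4% → €87000 × 0.4% × 93/366 = €88.4262
Total = €2197.4631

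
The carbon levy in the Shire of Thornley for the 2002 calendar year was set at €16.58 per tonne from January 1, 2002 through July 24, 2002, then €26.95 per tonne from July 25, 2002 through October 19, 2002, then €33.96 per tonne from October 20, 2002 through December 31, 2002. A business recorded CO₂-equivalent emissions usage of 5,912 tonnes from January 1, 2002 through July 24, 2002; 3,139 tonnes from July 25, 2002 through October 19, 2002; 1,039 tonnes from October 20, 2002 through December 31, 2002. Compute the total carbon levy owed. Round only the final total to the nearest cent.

January 1 – July 24, 2002: 5,912 tonnes at €16.58/tonne → €98,020.96
July 25 – October 19, 2002: 3,139 tonnes at €26.95/tonne → €84,596.05
October 20 – December 31, 2002: 1,039 tonnes at €33.96/tonne → €35,284.44

€217,901.45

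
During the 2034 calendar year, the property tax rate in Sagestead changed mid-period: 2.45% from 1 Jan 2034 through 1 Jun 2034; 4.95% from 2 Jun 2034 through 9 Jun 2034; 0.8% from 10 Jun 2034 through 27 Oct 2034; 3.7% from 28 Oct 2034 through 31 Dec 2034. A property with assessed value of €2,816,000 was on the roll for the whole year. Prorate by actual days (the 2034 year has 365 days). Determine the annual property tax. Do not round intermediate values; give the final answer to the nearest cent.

1 Jan – 1 Jun 2034: 152 days at 2.45% → €2,816,000 × 2.45% × 152/365 = €28,730.9151
2 Jun – 9 Jun 2034: 8 days at 4.95% → €2,816,000 × 4.95% × 8/365 = €3,055.1671
10 Jun – 27 Oct 2034: 140 days at 0.8% → €2,816,000 × 0.8% × 140/365 = €8,640.8767
28 Oct – 31 Dec 2034: 65 days at 3.7% → €2,816,000 × 3.7% × 65/365 = €18,554.7397
Total = €58,981.6986

€58,981.70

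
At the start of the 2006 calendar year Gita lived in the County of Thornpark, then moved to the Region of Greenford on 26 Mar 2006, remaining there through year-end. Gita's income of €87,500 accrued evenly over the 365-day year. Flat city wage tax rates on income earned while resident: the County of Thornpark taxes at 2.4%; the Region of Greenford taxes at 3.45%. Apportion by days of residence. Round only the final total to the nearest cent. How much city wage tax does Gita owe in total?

The County of Thornpark, 1 Jan – 25 Mar 2006: 84 days → €87,500 × 2.4% × 84/365 = €483.2877
The Region of Greenford, 26 Mar – 31 Dec 2006: 281 days → €87,500 × 3.45% × 281/365 = €2,324.0240
Total = €2,807.3116

€2,807.31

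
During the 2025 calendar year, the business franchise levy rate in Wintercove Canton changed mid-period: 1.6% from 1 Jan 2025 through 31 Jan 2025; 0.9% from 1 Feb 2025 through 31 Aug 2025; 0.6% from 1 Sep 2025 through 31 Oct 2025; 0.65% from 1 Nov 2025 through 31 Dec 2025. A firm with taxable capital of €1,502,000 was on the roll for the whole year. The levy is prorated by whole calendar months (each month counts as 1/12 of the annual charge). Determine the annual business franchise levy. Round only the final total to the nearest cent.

€13,017.33

1 Jan – 31 Jan 2025: 1 month at 1.6% → €1,502,000 × 1.6% × 1/12 = €2,002.6667
1 Feb – 31 Aug 2025: 7 months at 0.9% → €1,502,000 × 0.9% × 7/12 = €7,885.5000
1 Sep – 31 Oct 2025: 2 months at 0.6% → €1,502,000 × 0.6% × 2/12 = €1,502.0000
1 Nov – 31 Dec 2025: 2 months at 0.65% → €1,502,000 × 0.65% × 2/12 = €1,627.1667
Total = €13,017.3333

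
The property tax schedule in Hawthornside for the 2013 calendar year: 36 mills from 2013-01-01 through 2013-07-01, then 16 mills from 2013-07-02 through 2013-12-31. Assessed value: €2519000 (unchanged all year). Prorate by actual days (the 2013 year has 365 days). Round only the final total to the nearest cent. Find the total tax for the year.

€65424.99

2013-01-01 to 2013-07-01: 182 days at 36 mills → €2519000 × 3.6% × 182/365 = €45217.7753
2013-07-02 to 2013-12-31: 183 days at 16 mills → €2519000 × 1.6% × 183/365 = €20207.2110
Total = €65424.9863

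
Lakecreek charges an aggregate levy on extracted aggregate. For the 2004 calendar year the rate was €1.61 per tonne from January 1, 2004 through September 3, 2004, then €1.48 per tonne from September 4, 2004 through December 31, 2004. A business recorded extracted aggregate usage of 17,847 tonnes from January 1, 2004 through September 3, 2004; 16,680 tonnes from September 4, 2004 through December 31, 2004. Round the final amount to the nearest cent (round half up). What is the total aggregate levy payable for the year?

€53,420.07

January 1 – September 3, 2004: 17,847 tonnes at €1.61/tonne → €28,733.67
September 4 – December 31, 2004: 16,680 tonnes at €1.48/tonne → €24,686.40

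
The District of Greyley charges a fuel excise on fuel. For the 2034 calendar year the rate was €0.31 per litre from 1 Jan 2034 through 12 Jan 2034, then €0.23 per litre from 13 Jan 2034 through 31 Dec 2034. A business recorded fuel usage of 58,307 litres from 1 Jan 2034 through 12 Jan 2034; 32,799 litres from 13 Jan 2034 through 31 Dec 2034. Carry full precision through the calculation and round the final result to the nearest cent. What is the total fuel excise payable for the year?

1 Jan – 12 Jan 2034: 58,307 litres at €0.31/litre → €18075.17
13 Jan – 31 Dec 2034: 32,799 litres at €0.23/litre → €7543.77

€25618.94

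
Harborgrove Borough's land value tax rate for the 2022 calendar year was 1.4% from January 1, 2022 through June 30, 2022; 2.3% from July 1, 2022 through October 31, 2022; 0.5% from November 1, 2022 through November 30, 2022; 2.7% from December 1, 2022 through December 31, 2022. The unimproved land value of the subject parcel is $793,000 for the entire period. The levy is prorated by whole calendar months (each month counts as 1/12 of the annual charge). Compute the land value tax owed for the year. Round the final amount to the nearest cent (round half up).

January 1 – June 30, 2022: 6 months at 1.4% → $793,000 × 1.4% × 6/12 = $5,551.0000
July 1 – October 31, 2022: 4 months at 2.3% → $793,000 × 2.3% × 4/12 = $6,079.6667
November 1 – November 30, 2022: 1 month at 0.5% → $793,000 × 0.5% × 1/12 = $330.4167
December 1 – December 31, 2022: 1 month at 2.7% → $793,000 × 2.7% × 1/12 = $1,784.2500
Total = $13,745.3333

$13,745.33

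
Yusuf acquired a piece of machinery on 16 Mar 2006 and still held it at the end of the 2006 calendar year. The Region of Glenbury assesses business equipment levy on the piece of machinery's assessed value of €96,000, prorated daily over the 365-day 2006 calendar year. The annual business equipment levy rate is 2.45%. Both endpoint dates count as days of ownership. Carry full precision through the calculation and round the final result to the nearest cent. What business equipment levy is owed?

Days held (16 Mar – 31 Dec 2006): 291 out of 365
Tax = €96,000 × 2.45% × 291/365 = €1,875.1562

€1,875.16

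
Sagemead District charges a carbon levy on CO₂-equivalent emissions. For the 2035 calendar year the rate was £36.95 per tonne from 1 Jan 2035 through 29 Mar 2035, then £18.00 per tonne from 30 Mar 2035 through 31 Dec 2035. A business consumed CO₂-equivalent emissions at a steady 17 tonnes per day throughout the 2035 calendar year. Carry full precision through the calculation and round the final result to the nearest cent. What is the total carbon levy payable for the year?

1 Jan – 29 Mar 2035: 88 days × 17 tonnes/day = 1,496 tonnes at £36.95/tonne → £55277.20
30 Mar – 31 Dec 2035: 277 days × 17 tonnes/day = 4,709 tonnes at £18.00/tonne → £84762.00

£140039.20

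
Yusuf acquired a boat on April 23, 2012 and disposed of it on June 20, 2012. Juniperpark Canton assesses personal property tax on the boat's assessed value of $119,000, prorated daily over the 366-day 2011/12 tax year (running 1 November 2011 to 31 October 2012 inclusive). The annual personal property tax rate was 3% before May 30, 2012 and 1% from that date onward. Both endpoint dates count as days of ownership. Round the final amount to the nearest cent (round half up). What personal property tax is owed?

$432.43

April 23 – May 29, 2012: 37 days at 3% → $119,000 × 3% × 37/366 = $360.9016
May 30 – June 20, 2012: 22 days at 1% → $119,000 × 1% × 22/366 = $71.5301
Total = $432.4317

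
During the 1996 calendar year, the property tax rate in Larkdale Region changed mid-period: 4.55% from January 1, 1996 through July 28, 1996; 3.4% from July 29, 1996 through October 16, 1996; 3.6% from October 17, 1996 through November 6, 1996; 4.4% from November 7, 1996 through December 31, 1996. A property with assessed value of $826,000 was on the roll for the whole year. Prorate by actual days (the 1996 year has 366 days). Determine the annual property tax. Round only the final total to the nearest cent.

$34,870.29

January 1 – July 28, 1996: 210 days at 4.55% → $826,000 × 4.55% × 210/366 = $21,564.0164
July 29 – October 16, 1996: 80 days at 3.4% → $826,000 × 3.4% × 80/366 = $6,138.5792
October 17 – November 6, 1996: 21 days at 3.6% → $826,000 × 3.6% × 21/366 = $1,706.1639
November 7 – December 31, 1996: 55 days at 4.4% → $826,000 × 4.4% × 55/366 = $5,461.5301
Total = $34,870.2896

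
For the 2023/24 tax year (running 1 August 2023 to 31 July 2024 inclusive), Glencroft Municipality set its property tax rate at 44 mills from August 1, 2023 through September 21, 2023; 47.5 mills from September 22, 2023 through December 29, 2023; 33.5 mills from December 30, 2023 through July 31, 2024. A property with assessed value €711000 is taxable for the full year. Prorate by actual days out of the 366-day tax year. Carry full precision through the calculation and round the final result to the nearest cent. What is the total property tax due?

€27571.65

August 1 – September 21, 2023: 52 days at 44 mills → €711000 × 4.4% × 52/366 = €4444.7213
September 22 – December 29, 2023: 99 days at 47.5 mills → €711000 × 4.75% × 99/366 = €9135.1844
December 30, 2023 – July 31, 2024: 215 days at 33.5 mills → €711000 × 3.35% × 215/366 = €13991.7418
Total = €27571.6475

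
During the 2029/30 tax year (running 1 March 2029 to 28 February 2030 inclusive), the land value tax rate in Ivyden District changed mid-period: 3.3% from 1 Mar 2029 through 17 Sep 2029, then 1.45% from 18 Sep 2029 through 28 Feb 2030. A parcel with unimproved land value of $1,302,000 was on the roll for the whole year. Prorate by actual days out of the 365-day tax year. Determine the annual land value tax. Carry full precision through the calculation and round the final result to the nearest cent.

1 Mar – 17 Sep 2029: 201 days at 3.3% → $1,302,000 × 3.3% × 201/365 = $23,660.7288
18 Sep 2029 – 28 Feb 2030: 164 days at 1.45% → $1,302,000 × 1.45% × 164/365 = $8,482.6192
Total = $32,143.3479

$32,143.35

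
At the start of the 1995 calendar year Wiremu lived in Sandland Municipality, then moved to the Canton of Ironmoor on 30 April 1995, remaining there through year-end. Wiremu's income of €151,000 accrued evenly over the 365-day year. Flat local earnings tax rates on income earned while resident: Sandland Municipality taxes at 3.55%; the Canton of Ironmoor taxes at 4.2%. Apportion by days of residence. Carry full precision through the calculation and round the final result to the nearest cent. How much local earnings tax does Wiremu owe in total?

€6,022.00

Sandland Municipality, 1 January – 29 April 1995: 119 days → €151,000 × 3.55% × 119/365 = €1,747.6699
The Canton of Ironmoor, 30 April – 31 December 1995: 246 days → €151,000 × 4.2% × 246/365 = €4,274.3342
Total = €6,022.0041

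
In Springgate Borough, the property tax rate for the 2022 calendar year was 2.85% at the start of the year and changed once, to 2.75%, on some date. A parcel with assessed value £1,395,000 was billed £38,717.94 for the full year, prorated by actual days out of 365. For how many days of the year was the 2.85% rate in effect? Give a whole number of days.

Let d = days at the first rate; then 365 − d days at the second rate.
£1,395,000 × [2.85%·d + 2.75%·(365−d)] / 365 = £38,717.94
Solving gives d = 93, so the new rate took effect on 4 Apr 2022.

93 days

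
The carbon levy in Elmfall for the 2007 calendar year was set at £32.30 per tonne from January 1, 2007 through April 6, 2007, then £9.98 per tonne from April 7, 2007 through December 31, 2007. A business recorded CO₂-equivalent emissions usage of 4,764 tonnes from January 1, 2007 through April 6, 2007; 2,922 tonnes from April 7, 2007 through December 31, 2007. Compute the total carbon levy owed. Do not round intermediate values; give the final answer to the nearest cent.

£183038.76

January 1 – April 6, 2007: 4,764 tonnes at £32.30/tonne → £153877.20
April 7 – December 31, 2007: 2,922 tonnes at £9.98/tonne → £29161.56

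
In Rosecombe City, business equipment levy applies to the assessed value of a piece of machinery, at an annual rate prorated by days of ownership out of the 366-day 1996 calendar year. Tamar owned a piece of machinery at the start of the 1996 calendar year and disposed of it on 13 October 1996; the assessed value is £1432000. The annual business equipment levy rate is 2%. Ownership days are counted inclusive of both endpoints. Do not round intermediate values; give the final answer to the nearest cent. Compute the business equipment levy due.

£22458.14

Days held (1 January – 13 October 1996): 287 out of 366
Tax = £1432000 × 2% × 287/366 = £22458.1421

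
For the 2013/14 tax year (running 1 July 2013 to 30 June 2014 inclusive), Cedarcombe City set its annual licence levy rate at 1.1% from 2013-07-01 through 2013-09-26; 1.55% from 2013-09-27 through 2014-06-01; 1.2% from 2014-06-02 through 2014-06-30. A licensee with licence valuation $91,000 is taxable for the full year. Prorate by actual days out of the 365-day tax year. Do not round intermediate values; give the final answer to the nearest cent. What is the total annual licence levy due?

$1,286.47

2013-07-01 to 2013-09-26: 88 days at 1.1% → $91,000 × 1.1% × 88/365 = $241.3370
2013-09-27 to 2014-06-01: 248 days at 1.55% → $91,000 × 1.55% × 248/365 = $958.3671
2014-06-02 to 2014-06-30: 29 days at 1.2% → $91,000 × 1.2% × 29/365 = $86.7616
Total = $1,286.4658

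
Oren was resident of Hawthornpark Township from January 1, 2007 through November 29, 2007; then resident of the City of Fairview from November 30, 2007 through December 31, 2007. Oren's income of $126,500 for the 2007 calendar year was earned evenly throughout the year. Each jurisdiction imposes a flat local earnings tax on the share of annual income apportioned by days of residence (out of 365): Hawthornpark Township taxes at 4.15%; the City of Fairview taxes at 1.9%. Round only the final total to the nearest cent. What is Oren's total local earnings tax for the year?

$5,000.22

Hawthornpark Township, January 1 – November 29, 2007: 333 days → $126,500 × 4.15% × 333/365 = $4,789.4979
The City of Fairview, November 30 – December 31, 2007: 32 days → $126,500 × 1.9% × 32/365 = $210.7178
Total = $5,000.2158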